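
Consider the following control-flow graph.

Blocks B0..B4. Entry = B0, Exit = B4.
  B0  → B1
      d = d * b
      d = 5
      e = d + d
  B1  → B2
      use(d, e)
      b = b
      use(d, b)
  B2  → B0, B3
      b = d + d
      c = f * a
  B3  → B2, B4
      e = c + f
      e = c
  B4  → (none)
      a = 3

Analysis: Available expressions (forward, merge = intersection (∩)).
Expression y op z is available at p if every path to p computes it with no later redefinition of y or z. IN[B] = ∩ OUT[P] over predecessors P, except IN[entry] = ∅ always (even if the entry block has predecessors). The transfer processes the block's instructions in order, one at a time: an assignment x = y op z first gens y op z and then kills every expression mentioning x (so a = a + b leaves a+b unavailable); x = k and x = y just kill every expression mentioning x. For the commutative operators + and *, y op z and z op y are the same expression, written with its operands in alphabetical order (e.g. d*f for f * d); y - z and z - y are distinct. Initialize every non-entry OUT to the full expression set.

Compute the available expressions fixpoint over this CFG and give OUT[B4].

Fixpoint table:
  B0:   IN={}   OUT={d+d}
  B1:   IN={d+d}   OUT={d+d}
  B2:   IN={d+d}   OUT={a*f, d+d}
  B3:   IN={a*f, d+d}   OUT={a*f, c+f, d+d}
  B4:   IN={a*f, c+f, d+d}   OUT={c+f, d+d}

Merge at B4: IN[B4] = OUT[B3] = {a*f, c+f, d+d}
Applying B4's transfer function to that IN value gives OUT[B4] (row B4 above).

Answer: {c+f, d+d}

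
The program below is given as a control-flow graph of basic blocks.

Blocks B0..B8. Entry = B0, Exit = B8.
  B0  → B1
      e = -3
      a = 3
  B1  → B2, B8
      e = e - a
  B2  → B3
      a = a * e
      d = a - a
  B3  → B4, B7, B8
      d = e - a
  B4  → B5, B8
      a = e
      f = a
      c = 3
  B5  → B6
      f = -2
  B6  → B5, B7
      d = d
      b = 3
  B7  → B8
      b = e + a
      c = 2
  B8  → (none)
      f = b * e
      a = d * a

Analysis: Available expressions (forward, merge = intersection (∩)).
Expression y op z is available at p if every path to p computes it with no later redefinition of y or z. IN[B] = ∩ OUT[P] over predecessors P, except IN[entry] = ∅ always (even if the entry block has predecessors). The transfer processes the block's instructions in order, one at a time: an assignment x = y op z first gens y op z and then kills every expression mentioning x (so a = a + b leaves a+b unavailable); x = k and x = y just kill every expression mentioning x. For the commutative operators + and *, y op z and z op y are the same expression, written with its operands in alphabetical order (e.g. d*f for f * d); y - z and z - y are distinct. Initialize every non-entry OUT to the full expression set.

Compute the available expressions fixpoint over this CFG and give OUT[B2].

Fixpoint table:
  B0: | IN={} | OUT={}
  B1: | IN={} | OUT={}
  B2: | IN={} | OUT={a-a}
  B3: | IN={a-a} | OUT={a-a, e-a}
  B4: | IN={a-a, e-a} | OUT={}
  B5: | IN={} | OUT={}
  B6: | IN={} | OUT={}
  B7: | IN={} | OUT={a+e}
  B8: | IN={} | OUT={b*e}

Merge at B2: IN[B2] = OUT[B1] = {}
Applying B2's transfer function to that IN value gives OUT[B2] (row B2 above).

Answer: {a-a}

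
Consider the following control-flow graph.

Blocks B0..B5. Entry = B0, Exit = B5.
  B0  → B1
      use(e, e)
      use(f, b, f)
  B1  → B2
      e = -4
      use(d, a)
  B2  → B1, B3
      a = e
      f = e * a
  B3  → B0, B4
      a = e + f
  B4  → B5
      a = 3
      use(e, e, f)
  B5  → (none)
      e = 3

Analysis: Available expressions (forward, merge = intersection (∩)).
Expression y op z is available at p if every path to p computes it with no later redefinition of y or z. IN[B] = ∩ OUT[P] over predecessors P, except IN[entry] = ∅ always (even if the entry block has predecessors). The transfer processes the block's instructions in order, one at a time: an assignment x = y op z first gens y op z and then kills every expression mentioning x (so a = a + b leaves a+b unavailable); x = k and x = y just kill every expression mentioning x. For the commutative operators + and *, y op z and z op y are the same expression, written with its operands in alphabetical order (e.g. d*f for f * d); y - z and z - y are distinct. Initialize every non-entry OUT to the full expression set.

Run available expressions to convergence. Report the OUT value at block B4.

Answer: {e+f}

Working:
Per-block solution:
  B0:  IN={}  OUT={}
  B1:  IN={}  OUT={}
  B2:  IN={}  OUT={a*e}
  B3:  IN={a*e}  OUT={e+f}
  B4:  IN={e+f}  OUT={e+f}
  B5:  IN={e+f}  OUT={}

Merge at B4: IN[B4] = OUT[B3] = {e+f}
Applying B4's transfer function to that IN value gives OUT[B4] (row B4 above).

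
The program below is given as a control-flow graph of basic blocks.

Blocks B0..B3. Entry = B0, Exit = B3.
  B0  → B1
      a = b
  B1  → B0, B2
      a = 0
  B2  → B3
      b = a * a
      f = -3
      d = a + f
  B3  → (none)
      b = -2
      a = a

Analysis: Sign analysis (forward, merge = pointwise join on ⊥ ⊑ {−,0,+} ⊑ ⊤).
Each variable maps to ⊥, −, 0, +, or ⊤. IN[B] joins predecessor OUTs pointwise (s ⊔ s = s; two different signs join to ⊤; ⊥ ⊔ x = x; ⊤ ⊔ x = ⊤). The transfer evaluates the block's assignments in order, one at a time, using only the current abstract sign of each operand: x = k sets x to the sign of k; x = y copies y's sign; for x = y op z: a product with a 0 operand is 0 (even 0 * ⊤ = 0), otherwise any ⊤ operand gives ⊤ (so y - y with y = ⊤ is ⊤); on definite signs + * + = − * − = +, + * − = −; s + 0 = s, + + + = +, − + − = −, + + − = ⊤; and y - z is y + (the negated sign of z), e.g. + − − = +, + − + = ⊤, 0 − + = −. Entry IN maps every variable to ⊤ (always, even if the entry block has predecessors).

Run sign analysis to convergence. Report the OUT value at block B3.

Answer: {a: 0, b: -, c: ⊤, d: -, e: ⊤, f: -}

Trace:
Per-block solution:
  B0:  IN=(all ⊤)  OUT=(all ⊤)
  B1:  IN=(all ⊤)  OUT={a:0; rest ⊤}
  B2:  IN={a:0; rest ⊤}  OUT={a:0, b:0, d:-, f:-; rest ⊤}
  B3:  IN={a:0, b:0, d:-, f:-; rest ⊤}  OUT={a:0, b:-, d:-, f:-; rest ⊤}

Merge at B3: IN[B3] = OUT[B2] = {a: 0, b: 0, c: ⊤, d: -, e: ⊤, f: -}
Applying B3's transfer function to that IN value gives OUT[B3] (row B3 above).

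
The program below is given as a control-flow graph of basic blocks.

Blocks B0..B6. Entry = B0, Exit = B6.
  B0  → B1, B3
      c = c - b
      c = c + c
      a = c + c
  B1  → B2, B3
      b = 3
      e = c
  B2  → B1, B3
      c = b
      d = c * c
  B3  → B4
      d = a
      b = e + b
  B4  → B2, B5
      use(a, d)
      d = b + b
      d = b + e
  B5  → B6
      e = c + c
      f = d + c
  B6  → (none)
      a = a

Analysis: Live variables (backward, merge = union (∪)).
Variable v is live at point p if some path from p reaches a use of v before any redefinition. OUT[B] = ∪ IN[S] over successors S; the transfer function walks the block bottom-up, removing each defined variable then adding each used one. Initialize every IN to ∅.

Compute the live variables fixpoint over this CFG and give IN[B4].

Per-block solution:
  B0: | IN={b, c, e} | OUT={a, b, c, e}
  B1: | IN={a, c} | OUT={a, b, c, e}
  B2: | IN={a, b, e} | OUT={a, b, c, e}
  B3: | IN={a, b, c, e} | OUT={a, b, c, d, e}
  B4: | IN={a, b, c, d, e} | OUT={a, b, c, d, e}
  B5: | IN={a, c, d} | OUT={a}
  B6: | IN={a} | OUT={}

Merge at B4: OUT[B4] = IN[B2] ⊔ IN[B5] = {a, b, c, d, e}
Applying B4's transfer function to that OUT value gives IN[B4] (row B4 above).

Answer: {a, b, c, d, e}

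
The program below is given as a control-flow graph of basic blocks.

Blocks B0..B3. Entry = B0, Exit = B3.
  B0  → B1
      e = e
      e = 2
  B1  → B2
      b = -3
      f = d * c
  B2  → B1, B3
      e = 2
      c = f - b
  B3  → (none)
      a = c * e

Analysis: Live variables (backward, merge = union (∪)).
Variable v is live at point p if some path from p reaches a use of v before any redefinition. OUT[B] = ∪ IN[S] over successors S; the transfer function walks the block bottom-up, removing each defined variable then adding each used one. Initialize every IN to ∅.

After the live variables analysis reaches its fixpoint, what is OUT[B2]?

Per-block solution:
  B0:   IN={c, d, e}   OUT={c, d}
  B1:   IN={c, d}   OUT={b, d, f}
  B2:   IN={b, d, f}   OUT={c, d, e}
  B3:   IN={c, e}   OUT={}

Merge at B2: OUT[B2] = IN[B1] ⊔ IN[B3] = {c, d, e}

Answer: {c, d, e}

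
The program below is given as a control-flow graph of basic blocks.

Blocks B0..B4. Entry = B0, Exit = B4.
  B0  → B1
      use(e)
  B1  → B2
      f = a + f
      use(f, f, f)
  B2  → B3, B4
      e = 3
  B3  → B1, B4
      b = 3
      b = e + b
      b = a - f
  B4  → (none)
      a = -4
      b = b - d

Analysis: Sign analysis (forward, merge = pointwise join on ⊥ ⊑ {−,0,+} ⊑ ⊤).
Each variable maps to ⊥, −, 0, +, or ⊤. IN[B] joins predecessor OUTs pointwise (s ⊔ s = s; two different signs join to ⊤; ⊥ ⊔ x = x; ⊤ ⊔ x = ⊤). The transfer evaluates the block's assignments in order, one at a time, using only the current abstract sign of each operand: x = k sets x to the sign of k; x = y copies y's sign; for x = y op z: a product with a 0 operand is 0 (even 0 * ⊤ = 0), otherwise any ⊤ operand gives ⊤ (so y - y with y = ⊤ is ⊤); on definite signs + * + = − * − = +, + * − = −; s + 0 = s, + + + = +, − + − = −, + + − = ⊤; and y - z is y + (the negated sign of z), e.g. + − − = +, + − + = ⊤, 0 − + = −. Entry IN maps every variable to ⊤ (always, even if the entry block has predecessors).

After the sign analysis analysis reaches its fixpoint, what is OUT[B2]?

Answer: {a: ⊤, b: ⊤, c: ⊤, d: ⊤, e: +, f: ⊤}

Derivation:
Per-block solution:
  B0: | IN=(all ⊤) | OUT=(all ⊤)
  B1: | IN=(all ⊤) | OUT=(all ⊤)
  B2: | IN=(all ⊤) | OUT={e:+; rest ⊤}
  B3: | IN={e:+; rest ⊤} | OUT={e:+; rest ⊤}
  B4: | IN={e:+; rest ⊤} | OUT={a:-, e:+; rest ⊤}

Merge at B2: IN[B2] = OUT[B1] = {a: ⊤, b: ⊤, c: ⊤, d: ⊤, e: ⊤, f: ⊤}
Applying B2's transfer function to that IN value gives OUT[B2] (row B2 above).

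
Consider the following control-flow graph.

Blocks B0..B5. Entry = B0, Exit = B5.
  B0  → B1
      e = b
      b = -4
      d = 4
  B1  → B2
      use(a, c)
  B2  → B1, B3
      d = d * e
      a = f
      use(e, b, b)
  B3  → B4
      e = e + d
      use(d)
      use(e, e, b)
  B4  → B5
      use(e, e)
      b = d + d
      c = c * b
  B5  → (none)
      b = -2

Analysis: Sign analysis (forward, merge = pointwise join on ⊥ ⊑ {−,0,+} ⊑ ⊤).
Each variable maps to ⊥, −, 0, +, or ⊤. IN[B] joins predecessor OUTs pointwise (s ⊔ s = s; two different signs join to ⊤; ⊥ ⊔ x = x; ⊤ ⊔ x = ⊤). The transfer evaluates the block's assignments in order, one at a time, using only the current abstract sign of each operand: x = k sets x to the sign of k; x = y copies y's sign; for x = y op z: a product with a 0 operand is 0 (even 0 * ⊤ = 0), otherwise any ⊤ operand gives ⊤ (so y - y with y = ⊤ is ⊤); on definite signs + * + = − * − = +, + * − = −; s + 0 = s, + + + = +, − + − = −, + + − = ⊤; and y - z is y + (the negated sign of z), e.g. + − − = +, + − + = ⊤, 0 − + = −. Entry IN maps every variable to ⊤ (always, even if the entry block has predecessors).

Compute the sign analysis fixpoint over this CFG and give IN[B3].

Converged values:
  B0:  IN=(all ⊤)  OUT={b:-, d:+; rest ⊤}
  B1:  IN={b:-; rest ⊤}  OUT={b:-; rest ⊤}
  B2:  IN={b:-; rest ⊤}  OUT={b:-; rest ⊤}
  B3:  IN={b:-; rest ⊤}  OUT={b:-; rest ⊤}
  B4:  IN={b:-; rest ⊤}  OUT=(all ⊤)
  B5:  IN=(all ⊤)  OUT={b:-; rest ⊤}

Merge at B3: IN[B3] = OUT[B2] = {a: ⊤, b: -, c: ⊤, d: ⊤, e: ⊤, f: ⊤}

Answer: {a: ⊤, b: -, c: ⊤, d: ⊤, e: ⊤, f: ⊤}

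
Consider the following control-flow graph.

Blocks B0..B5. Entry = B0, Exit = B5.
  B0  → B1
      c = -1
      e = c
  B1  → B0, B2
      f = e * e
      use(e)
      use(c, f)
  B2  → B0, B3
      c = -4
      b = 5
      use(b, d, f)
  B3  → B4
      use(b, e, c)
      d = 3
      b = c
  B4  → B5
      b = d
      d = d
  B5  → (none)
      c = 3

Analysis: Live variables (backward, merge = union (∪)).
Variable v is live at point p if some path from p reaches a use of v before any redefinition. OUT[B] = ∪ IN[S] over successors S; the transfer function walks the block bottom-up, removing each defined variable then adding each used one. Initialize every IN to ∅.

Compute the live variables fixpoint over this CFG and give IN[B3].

Answer: {b, c, e}

Trace:
Per-block solution:
  B0:   IN={d}   OUT={c, d, e}
  B1:   IN={c, d, e}   OUT={d, e, f}
  B2:   IN={d, e, f}   OUT={b, c, d, e}
  B3:   IN={b, c, e}   OUT={d}
  B4:   IN={d}   OUT={}
  B5:   IN={}   OUT={}

Merge at B3: OUT[B3] = IN[B4] = {d}
Applying B3's transfer function to that OUT value gives IN[B3] (row B3 above).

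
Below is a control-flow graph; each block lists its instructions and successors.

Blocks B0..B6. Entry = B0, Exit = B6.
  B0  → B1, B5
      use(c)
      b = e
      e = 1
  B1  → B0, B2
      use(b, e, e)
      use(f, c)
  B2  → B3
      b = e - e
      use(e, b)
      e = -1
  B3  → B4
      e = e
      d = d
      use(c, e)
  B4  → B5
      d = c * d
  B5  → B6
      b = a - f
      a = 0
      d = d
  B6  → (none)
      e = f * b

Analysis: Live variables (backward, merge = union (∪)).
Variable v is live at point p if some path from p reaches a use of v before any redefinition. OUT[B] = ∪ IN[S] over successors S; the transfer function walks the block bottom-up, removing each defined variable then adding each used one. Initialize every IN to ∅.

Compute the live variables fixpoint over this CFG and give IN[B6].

Fixpoint table:
  B0:  IN={a, c, d, e, f}  OUT={a, b, c, d, e, f}
  B1:  IN={a, b, c, d, e, f}  OUT={a, c, d, e, f}
  B2:  IN={a, c, d, e, f}  OUT={a, c, d, e, f}
  B3:  IN={a, c, d, e, f}  OUT={a, c, d, f}
  B4:  IN={a, c, d, f}  OUT={a, d, f}
  B5:  IN={a, d, f}  OUT={b, f}
  B6:  IN={b, f}  OUT={}

B6 is the boundary node: OUT[B6] = {}
Applying B6's transfer function to that OUT value gives IN[B6] (row B6 above).

Answer: {b, f}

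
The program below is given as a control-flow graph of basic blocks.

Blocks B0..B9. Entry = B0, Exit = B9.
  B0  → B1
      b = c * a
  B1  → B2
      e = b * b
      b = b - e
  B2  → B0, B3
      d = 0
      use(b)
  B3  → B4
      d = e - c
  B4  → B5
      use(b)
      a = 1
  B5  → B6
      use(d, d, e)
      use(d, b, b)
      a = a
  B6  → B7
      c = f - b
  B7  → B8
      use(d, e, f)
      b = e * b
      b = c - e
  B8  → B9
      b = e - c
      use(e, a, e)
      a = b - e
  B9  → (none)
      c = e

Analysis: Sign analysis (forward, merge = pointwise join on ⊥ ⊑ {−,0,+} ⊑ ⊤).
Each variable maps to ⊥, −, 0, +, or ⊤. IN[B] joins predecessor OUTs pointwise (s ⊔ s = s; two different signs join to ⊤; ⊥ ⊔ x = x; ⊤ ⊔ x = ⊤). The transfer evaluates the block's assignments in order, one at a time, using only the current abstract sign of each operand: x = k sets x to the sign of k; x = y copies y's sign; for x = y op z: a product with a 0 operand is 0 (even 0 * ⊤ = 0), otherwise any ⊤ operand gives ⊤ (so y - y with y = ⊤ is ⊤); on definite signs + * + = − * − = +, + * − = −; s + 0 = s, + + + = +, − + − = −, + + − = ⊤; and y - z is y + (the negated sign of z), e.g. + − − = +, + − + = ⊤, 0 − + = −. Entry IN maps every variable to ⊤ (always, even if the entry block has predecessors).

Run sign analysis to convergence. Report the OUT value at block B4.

Answer: {a: +, b: ⊤, c: ⊤, d: ⊤, e: ⊤, f: ⊤}

Working:
Per-block solution:
  B0:   IN=(all ⊤)   OUT=(all ⊤)
  B1:   IN=(all ⊤)   OUT=(all ⊤)
  B2:   IN=(all ⊤)   OUT={d:0; rest ⊤}
  B3:   IN={d:0; rest ⊤}   OUT=(all ⊤)
  B4:   IN=(all ⊤)   OUT={a:+; rest ⊤}
  B5:   IN={a:+; rest ⊤}   OUT={a:+; rest ⊤}
  B6:   IN={a:+; rest ⊤}   OUT={a:+; rest ⊤}
  B7:   IN={a:+; rest ⊤}   OUT={a:+; rest ⊤}
  B8:   IN={a:+; rest ⊤}   OUT=(all ⊤)
  B9:   IN=(all ⊤)   OUT=(all ⊤)

Merge at B4: IN[B4] = OUT[B3] = {a: ⊤, b: ⊤, c: ⊤, d: ⊤, e: ⊤, f: ⊤}
Applying B4's transfer function to that IN value gives OUT[B4] (row B4 above).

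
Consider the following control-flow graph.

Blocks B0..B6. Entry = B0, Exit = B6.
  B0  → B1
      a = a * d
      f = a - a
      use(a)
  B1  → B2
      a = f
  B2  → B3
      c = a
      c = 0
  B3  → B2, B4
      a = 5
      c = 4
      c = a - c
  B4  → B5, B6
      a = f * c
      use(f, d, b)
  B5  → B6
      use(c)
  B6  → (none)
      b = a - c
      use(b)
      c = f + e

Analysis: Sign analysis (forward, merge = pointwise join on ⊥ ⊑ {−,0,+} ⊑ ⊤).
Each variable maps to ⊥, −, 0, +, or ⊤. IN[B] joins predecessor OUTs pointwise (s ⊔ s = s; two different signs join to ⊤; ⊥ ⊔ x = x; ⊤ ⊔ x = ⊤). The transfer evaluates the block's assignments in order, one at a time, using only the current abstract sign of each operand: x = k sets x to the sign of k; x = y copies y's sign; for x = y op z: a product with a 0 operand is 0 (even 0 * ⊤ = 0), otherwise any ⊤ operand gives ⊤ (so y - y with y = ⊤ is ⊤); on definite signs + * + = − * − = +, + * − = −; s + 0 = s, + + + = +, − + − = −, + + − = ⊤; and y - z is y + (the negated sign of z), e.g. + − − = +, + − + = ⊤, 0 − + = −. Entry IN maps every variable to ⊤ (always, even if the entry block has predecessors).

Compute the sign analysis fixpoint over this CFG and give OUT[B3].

Answer: {a: +, b: ⊤, c: ⊤, d: ⊤, e: ⊤, f: ⊤}

Working:
Per-block solution:
  B0:  IN=(all ⊤)  OUT=(all ⊤)
  B1:  IN=(all ⊤)  OUT=(all ⊤)
  B2:  IN=(all ⊤)  OUT={c:0; rest ⊤}
  B3:  IN={c:0; rest ⊤}  OUT={a:+; rest ⊤}
  B4:  IN={a:+; rest ⊤}  OUT=(all ⊤)
  B5:  IN=(all ⊤)  OUT=(all ⊤)
  B6:  IN=(all ⊤)  OUT=(all ⊤)

Merge at B3: IN[B3] = OUT[B2] = {a: ⊤, b: ⊤, c: 0, d: ⊤, e: ⊤, f: ⊤}
Applying B3's transfer function to that IN value gives OUT[B3] (row B3 above).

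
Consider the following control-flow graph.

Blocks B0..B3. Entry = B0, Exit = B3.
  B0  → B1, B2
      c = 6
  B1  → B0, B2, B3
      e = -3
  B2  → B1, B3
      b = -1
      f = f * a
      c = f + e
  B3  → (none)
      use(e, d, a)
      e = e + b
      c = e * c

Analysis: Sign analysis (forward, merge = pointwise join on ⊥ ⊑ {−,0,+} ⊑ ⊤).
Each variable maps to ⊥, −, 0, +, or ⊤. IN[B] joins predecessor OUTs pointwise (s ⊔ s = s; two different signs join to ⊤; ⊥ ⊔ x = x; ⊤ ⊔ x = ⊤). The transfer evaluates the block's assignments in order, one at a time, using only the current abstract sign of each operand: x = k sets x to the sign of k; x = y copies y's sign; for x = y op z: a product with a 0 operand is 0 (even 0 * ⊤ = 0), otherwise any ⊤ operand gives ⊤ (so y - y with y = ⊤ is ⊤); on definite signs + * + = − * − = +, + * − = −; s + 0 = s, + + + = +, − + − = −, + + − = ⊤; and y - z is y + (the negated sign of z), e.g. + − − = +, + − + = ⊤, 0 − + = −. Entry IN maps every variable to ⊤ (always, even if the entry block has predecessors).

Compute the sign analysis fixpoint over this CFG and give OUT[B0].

Answer: {a: ⊤, b: ⊤, c: +, d: ⊤, e: ⊤, f: ⊤}

Trace:
Per-block solution:
  B0:   IN=(all ⊤)   OUT={c:+; rest ⊤}
  B1:   IN=(all ⊤)   OUT={e:-; rest ⊤}
  B2:   IN=(all ⊤)   OUT={b:-; rest ⊤}
  B3:   IN=(all ⊤)   OUT=(all ⊤)

Merge at B0 (entry node, so the boundary value (all ⊤) is joined with the incoming edge(s)): IN[B0] = (all ⊤) ⊔ OUT[B1] = {a: ⊤, b: ⊤, c: ⊤, d: ⊤, e: ⊤, f: ⊤}
Applying B0's transfer function to that IN value gives OUT[B0] (row B0 above).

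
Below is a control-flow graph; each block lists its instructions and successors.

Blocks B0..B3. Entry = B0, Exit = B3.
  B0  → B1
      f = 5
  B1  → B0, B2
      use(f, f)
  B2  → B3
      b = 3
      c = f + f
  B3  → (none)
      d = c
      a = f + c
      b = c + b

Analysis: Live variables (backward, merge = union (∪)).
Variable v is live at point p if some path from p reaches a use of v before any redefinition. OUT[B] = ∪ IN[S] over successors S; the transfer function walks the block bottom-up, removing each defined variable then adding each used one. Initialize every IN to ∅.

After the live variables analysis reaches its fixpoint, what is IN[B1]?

Answer: {f}

Trace:
Fixpoint table:
  B0:  IN={}  OUT={f}
  B1:  IN={f}  OUT={f}
  B2:  IN={f}  OUT={b, c, f}
  B3:  IN={b, c, f}  OUT={}

Merge at B1: OUT[B1] = IN[B0] ⊔ IN[B2] = {f}
Applying B1's transfer function to that OUT value gives IN[B1] (row B1 above).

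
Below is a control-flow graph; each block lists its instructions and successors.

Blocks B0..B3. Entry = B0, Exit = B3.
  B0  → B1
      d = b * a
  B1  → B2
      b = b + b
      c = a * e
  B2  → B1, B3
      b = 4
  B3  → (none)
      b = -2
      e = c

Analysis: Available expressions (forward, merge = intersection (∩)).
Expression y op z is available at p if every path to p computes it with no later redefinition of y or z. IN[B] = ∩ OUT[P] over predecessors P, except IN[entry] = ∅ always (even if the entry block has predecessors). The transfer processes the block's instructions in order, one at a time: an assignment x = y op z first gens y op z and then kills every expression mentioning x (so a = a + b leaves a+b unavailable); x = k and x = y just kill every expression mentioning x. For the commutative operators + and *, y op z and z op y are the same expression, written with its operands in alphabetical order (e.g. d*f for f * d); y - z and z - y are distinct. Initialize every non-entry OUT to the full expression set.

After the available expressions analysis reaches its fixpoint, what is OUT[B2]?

Answer: {a*e}

Derivation:
Converged values:
  B0:  IN={}  OUT={a*b}
  B1:  IN={}  OUT={a*e}
  B2:  IN={a*e}  OUT={a*e}
  B3:  IN={a*e}  OUT={}

Merge at B2: IN[B2] = OUT[B1] = {a*e}
Applying B2's transfer function to that IN value gives OUT[B2] (row B2 above).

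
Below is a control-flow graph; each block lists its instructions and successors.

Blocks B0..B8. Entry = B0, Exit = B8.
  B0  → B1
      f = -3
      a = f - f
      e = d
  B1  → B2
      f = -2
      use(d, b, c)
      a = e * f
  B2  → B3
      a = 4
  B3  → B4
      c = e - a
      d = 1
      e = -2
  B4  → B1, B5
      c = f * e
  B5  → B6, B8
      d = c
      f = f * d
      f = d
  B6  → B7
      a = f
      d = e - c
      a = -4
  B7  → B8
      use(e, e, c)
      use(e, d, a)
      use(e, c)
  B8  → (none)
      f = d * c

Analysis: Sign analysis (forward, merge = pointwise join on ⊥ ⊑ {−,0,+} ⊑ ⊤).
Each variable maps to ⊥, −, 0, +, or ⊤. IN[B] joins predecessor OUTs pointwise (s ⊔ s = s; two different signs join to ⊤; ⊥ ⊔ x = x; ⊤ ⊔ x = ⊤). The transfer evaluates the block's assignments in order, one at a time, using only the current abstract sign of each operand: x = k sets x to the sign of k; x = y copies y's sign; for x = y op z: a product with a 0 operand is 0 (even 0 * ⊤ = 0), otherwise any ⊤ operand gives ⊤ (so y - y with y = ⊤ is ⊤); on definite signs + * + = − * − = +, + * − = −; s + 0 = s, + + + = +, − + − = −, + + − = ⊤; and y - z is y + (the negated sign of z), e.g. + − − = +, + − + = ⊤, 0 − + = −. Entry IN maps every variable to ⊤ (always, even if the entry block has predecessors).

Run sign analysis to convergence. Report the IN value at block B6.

Per-block solution:
  B0:  IN=(all ⊤)  OUT={f:-; rest ⊤}
  B1:  IN={f:-; rest ⊤}  OUT={f:-; rest ⊤}
  B2:  IN={f:-; rest ⊤}  OUT={a:+, f:-; rest ⊤}
  B3:  IN={a:+, f:-; rest ⊤}  OUT={a:+, d:+, e:-, f:-; rest ⊤}
  B4:  IN={a:+, d:+, e:-, f:-; rest ⊤}  OUT={a:+, c:+, d:+, e:-, f:-; rest ⊤}
  B5:  IN={a:+, c:+, d:+, e:-, f:-; rest ⊤}  OUT={a:+, c:+, d:+, e:-, f:+; rest ⊤}
  B6:  IN={a:+, c:+, d:+, e:-, f:+; rest ⊤}  OUT={a:-, c:+, d:-, e:-, f:+; rest ⊤}
  B7:  IN={a:-, c:+, d:-, e:-, f:+; rest ⊤}  OUT={a:-, c:+, d:-, e:-, f:+; rest ⊤}
  B8:  IN={c:+, e:-, f:+; rest ⊤}  OUT={c:+, e:-; rest ⊤}

Merge at B6: IN[B6] = OUT[B5] = {a: +, b: ⊤, c: +, d: +, e: -, f: +}

Answer: {a: +, b: ⊤, c: +, d: +, e: -, f: +}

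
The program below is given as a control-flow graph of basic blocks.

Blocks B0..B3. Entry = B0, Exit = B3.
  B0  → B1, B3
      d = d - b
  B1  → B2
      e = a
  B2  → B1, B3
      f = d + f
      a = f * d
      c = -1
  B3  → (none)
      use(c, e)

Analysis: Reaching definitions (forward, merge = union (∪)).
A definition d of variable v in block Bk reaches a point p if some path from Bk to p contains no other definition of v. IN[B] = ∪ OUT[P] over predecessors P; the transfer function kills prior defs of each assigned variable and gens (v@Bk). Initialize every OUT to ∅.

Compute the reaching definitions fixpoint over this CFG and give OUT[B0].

Converged values:
  B0: | IN={} | OUT={d@B0}
  B1: | IN={a@B2, c@B2, d@B0, e@B1, f@B2} | OUT={a@B2, c@B2, d@B0, e@B1, f@B2}
  B2: | IN={a@B2, c@B2, d@B0, e@B1, f@B2} | OUT={a@B2, c@B2, d@B0, e@B1, f@B2}
  B3: | IN={a@B2, c@B2, d@B0, e@B1, f@B2} | OUT={a@B2, c@B2, d@B0, e@B1, f@B2}

B0 is the boundary node: IN[B0] = {}
Applying B0's transfer function to that IN value gives OUT[B0] (row B0 above).

Answer: {d@B0}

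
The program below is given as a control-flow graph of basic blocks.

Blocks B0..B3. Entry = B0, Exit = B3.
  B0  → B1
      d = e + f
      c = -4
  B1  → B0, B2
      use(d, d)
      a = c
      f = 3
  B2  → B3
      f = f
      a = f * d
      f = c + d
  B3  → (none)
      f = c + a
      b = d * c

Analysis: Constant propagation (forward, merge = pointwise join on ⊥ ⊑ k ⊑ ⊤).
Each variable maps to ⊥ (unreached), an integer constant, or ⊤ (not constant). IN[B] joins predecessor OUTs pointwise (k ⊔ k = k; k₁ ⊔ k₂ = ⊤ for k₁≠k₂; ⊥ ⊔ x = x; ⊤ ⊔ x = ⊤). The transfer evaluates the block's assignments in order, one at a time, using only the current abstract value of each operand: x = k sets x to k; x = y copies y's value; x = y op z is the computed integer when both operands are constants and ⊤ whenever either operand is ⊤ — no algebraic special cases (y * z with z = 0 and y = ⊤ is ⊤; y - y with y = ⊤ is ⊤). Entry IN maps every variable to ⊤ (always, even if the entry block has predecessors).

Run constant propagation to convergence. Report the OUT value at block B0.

Answer: {a: ⊤, b: ⊤, c: -4, d: ⊤, e: ⊤, f: ⊤}

Trace:
Fixpoint table:
  B0:  IN=(all ⊤)  OUT={c:-4; rest ⊤}
  B1:  IN={c:-4; rest ⊤}  OUT={a:-4, c:-4, f:3; rest ⊤}
  B2:  IN={a:-4, c:-4, f:3; rest ⊤}  OUT={c:-4; rest ⊤}
  B3:  IN={c:-4; rest ⊤}  OUT={c:-4; rest ⊤}

Merge at B0 (entry node, so the boundary value (all ⊤) is joined with the incoming edge(s)): IN[B0] = (all ⊤) ⊔ OUT[B1] = {a: ⊤, b: ⊤, c: ⊤, d: ⊤, e: ⊤, f: ⊤}
Applying B0's transfer function to that IN value gives OUT[B0] (row B0 above).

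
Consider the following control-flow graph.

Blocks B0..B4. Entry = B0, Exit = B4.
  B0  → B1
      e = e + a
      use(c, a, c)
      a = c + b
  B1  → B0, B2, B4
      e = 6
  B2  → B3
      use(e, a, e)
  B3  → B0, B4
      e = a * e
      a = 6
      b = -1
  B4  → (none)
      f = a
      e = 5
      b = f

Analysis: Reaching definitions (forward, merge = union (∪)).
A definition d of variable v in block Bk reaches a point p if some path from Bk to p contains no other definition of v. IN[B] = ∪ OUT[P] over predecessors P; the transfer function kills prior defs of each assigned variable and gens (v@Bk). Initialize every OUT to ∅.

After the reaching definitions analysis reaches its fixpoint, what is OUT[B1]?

Converged values:
  B0:  IN={a@B0, a@B3, b@B3, e@B1, e@B3}  OUT={a@B0, b@B3, e@B0}
  B1:  IN={a@B0, b@B3, e@B0}  OUT={a@B0, b@B3, e@B1}
  B2:  IN={a@B0, b@B3, e@B1}  OUT={a@B0, b@B3, e@B1}
  B3:  IN={a@B0, b@B3, e@B1}  OUT={a@B3, b@B3, e@B3}
  B4:  IN={a@B0, a@B3, b@B3, e@B1, e@B3}  OUT={a@B0, a@B3, b@B4, e@B4, f@B4}

Merge at B1: IN[B1] = OUT[B0] = {a@B0, b@B3, e@B0}
Applying B1's transfer function to that IN value gives OUT[B1] (row B1 above).

Answer: {a@B0, b@B3, e@B1}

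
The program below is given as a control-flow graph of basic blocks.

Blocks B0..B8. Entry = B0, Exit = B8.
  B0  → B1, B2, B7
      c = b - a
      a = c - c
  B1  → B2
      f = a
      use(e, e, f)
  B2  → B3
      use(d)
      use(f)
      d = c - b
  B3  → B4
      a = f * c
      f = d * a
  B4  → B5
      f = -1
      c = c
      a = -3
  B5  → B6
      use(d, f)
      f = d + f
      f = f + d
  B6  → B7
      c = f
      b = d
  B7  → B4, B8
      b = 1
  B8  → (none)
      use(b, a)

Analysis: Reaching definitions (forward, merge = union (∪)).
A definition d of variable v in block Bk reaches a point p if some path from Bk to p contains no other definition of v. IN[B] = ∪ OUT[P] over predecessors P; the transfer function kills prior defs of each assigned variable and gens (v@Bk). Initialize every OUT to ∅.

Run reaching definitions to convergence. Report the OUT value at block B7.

Answer: {a@B0, a@B4, b@B7, c@B0, c@B6, d@B2, f@B5}

Derivation:
Fixpoint table:
  B0: | IN={} | OUT={a@B0, c@B0}
  B1: | IN={a@B0, c@B0} | OUT={a@B0, c@B0, f@B1}
  B2: | IN={a@B0, c@B0, f@B1} | OUT={a@B0, c@B0, d@B2, f@B1}
  B3: | IN={a@B0, c@B0, d@B2, f@B1} | OUT={a@B3, c@B0, d@B2, f@B3}
  B4: | IN={a@B0, a@B3, a@B4, b@B7, c@B0, c@B6, d@B2, f@B3, f@B5} | OUT={a@B4, b@B7, c@B4, d@B2, f@B4}
  B5: | IN={a@B4, b@B7, c@B4, d@B2, f@B4} | OUT={a@B4, b@B7, c@B4, d@B2, f@B5}
  B6: | IN={a@B4, b@B7, c@B4, d@B2, f@B5} | OUT={a@B4, b@B6, c@B6, d@B2, f@B5}
  B7: | IN={a@B0, a@B4, b@B6, c@B0, c@B6, d@B2, f@B5} | OUT={a@B0, a@B4, b@B7, c@B0, c@B6, d@B2, f@B5}
  B8: | IN={a@B0, a@B4, b@B7, c@B0, c@B6, d@B2, f@B5} | OUT={a@B0, a@B4, b@B7, c@B0, c@B6, d@B2, f@B5}

Merge at B7: IN[B7] = OUT[B0] ⊔ OUT[B6] = {a@B0, a@B4, b@B6, c@B0, c@B6, d@B2, f@B5}
Applying B7's transfer function to that IN value gives OUT[B7] (row B7 above).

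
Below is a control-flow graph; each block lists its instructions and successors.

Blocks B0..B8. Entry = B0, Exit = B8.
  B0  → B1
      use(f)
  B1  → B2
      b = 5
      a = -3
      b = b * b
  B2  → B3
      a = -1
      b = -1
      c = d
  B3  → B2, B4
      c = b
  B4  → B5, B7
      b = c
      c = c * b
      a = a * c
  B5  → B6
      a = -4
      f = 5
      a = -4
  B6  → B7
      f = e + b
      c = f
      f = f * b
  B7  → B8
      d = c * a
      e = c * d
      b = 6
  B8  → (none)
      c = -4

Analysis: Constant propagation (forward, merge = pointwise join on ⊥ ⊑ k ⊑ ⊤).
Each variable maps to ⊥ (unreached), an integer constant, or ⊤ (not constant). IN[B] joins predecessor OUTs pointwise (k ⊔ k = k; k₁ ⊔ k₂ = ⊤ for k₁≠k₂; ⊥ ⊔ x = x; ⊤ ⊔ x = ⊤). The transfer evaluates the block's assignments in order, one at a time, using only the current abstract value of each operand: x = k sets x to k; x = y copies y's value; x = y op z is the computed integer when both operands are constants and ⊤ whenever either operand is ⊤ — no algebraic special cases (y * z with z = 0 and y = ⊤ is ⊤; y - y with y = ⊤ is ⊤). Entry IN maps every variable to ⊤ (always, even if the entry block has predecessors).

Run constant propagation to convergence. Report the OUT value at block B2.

Per-block solution:
  B0: | IN=(all ⊤) | OUT=(all ⊤)
  B1: | IN=(all ⊤) | OUT={a:-3, b:25; rest ⊤}
  B2: | IN=(all ⊤) | OUT={a:-1, b:-1; rest ⊤}
  B3: | IN={a:-1, b:-1; rest ⊤} | OUT={a:-1, b:-1, c:-1; rest ⊤}
  B4: | IN={a:-1, b:-1, c:-1; rest ⊤} | OUT={a:-1, b:-1, c:1; rest ⊤}
  B5: | IN={a:-1, b:-1, c:1; rest ⊤} | OUT={a:-4, b:-1, c:1, f:5; rest ⊤}
  B6: | IN={a:-4, b:-1, c:1, f:5; rest ⊤} | OUT={a:-4, b:-1; rest ⊤}
  B7: | IN={b:-1; rest ⊤} | OUT={b:6; rest ⊤}
  B8: | IN={b:6; rest ⊤} | OUT={b:6, c:-4; rest ⊤}

Merge at B2: IN[B2] = OUT[B1] ⊔ OUT[B3] = {a: ⊤, b: ⊤, c: ⊤, d: ⊤, e: ⊤, f: ⊤}
Applying B2's transfer function to that IN value gives OUT[B2] (row B2 above).

Answer: {a: -1, b: -1, c: ⊤, d: ⊤, e: ⊤, f: ⊤}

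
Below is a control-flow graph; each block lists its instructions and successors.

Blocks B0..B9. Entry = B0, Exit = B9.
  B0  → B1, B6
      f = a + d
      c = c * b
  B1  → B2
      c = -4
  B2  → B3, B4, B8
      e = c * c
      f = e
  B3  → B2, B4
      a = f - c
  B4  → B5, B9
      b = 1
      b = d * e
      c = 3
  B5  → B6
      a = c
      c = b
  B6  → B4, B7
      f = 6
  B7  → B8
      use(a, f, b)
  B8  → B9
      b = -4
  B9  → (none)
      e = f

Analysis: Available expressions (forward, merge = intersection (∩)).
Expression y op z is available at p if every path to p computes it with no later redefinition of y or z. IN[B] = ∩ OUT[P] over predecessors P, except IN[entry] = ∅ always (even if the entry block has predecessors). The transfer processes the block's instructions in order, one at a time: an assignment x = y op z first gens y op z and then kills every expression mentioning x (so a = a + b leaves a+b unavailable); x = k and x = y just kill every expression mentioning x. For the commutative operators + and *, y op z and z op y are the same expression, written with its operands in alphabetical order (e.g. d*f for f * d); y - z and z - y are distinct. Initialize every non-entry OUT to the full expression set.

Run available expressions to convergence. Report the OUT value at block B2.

Answer: {c*c}

Working:
Fixpoint table:
  B0: | IN={} | OUT={a+d}
  B1: | IN={a+d} | OUT={a+d}
  B2: | IN={} | OUT={c*c}
  B3: | IN={c*c} | OUT={c*c, f-c}
  B4: | IN={} | OUT={d*e}
  B5: | IN={d*e} | OUT={d*e}
  B6: | IN={} | OUT={}
  B7: | IN={} | OUT={}
  B8: | IN={} | OUT={}
  B9: | IN={} | OUT={}

Merge at B2: IN[B2] = OUT[B1] ∩ OUT[B3] = {}
Applying B2's transfer function to that IN value gives OUT[B2] (row B2 above).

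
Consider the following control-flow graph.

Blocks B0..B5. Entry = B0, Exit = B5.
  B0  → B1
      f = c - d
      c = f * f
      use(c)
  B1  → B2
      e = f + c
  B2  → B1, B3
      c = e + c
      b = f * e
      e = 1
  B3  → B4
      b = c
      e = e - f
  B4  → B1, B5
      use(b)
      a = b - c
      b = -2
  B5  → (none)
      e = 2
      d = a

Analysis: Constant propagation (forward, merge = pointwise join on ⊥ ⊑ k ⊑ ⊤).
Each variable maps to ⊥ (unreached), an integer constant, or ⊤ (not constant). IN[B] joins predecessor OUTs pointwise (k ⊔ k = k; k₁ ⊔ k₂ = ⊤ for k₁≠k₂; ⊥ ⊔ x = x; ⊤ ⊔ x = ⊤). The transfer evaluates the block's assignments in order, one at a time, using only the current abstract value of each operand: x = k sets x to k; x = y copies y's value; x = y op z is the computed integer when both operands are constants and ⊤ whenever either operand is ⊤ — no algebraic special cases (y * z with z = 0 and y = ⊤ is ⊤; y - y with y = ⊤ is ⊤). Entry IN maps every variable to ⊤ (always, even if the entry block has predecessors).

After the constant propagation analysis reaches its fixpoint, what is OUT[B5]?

Answer: {a: ⊤, b: -2, c: ⊤, d: ⊤, e: 2, f: ⊤}

Trace:
Fixpoint table:
  B0: | IN=(all ⊤) | OUT=(all ⊤)
  B1: | IN=(all ⊤) | OUT=(all ⊤)
  B2: | IN=(all ⊤) | OUT={e:1; rest ⊤}
  B3: | IN={e:1; rest ⊤} | OUT=(all ⊤)
  B4: | IN=(all ⊤) | OUT={b:-2; rest ⊤}
  B5: | IN={b:-2; rest ⊤} | OUT={b:-2, e:2; rest ⊤}

Merge at B5: IN[B5] = OUT[B4] = {a: ⊤, b: -2, c: ⊤, d: ⊤, e: ⊤, f: ⊤}
Applying B5's transfer function to that IN value gives OUT[B5] (row B5 above).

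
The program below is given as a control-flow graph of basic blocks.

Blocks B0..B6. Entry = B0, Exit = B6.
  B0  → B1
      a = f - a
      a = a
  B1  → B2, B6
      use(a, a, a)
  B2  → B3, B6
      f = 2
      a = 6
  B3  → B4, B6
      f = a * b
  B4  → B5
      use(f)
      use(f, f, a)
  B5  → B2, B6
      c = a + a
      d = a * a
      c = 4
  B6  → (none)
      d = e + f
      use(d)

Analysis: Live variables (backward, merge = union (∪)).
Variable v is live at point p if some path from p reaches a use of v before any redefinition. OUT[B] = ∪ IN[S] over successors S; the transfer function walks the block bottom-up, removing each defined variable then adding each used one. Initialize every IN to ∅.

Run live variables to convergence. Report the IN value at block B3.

Fixpoint table:
  B0:   IN={a, b, e, f}   OUT={a, b, e, f}
  B1:   IN={a, b, e, f}   OUT={b, e, f}
  B2:   IN={b, e}   OUT={a, b, e, f}
  B3:   IN={a, b, e}   OUT={a, b, e, f}
  B4:   IN={a, b, e, f}   OUT={a, b, e, f}
  B5:   IN={a, b, e, f}   OUT={b, e, f}
  B6:   IN={e, f}   OUT={}

Merge at B3: OUT[B3] = IN[B4] ⊔ IN[B6] = {a, b, e, f}
Applying B3's transfer function to that OUT value gives IN[B3] (row B3 above).

Answer: {a, b, e}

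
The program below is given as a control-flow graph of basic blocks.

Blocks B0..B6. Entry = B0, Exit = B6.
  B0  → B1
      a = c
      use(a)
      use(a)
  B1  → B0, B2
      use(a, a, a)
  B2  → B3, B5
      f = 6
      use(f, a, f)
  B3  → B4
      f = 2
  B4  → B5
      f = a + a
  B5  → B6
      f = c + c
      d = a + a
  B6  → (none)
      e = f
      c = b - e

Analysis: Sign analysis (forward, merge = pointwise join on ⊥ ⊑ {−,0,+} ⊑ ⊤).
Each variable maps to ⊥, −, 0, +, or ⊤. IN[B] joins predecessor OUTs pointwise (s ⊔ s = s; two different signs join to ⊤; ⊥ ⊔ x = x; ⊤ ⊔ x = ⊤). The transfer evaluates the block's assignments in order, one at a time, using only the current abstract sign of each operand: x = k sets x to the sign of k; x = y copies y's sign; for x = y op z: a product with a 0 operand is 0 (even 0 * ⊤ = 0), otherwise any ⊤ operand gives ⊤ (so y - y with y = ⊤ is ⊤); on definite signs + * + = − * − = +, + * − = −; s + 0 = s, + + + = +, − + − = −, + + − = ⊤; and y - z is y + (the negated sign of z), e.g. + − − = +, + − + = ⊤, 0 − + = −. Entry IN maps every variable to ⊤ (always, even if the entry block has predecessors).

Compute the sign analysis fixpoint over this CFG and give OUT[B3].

Answer: {a: ⊤, b: ⊤, c: ⊤, d: ⊤, e: ⊤, f: +}

Working:
Per-block solution:
  B0:   IN=(all ⊤)   OUT=(all ⊤)
  B1:   IN=(all ⊤)   OUT=(all ⊤)
  B2:   IN=(all ⊤)   OUT={f:+; rest ⊤}
  B3:   IN={f:+; rest ⊤}   OUT={f:+; rest ⊤}
  B4:   IN={f:+; rest ⊤}   OUT=(all ⊤)
  B5:   IN=(all ⊤)   OUT=(all ⊤)
  B6:   IN=(all ⊤)   OUT=(all ⊤)

Merge at B3: IN[B3] = OUT[B2] = {a: ⊤, b: ⊤, c: ⊤, d: ⊤, e: ⊤, f: +}
Applying B3's transfer function to that IN value gives OUT[B3] (row B3 above).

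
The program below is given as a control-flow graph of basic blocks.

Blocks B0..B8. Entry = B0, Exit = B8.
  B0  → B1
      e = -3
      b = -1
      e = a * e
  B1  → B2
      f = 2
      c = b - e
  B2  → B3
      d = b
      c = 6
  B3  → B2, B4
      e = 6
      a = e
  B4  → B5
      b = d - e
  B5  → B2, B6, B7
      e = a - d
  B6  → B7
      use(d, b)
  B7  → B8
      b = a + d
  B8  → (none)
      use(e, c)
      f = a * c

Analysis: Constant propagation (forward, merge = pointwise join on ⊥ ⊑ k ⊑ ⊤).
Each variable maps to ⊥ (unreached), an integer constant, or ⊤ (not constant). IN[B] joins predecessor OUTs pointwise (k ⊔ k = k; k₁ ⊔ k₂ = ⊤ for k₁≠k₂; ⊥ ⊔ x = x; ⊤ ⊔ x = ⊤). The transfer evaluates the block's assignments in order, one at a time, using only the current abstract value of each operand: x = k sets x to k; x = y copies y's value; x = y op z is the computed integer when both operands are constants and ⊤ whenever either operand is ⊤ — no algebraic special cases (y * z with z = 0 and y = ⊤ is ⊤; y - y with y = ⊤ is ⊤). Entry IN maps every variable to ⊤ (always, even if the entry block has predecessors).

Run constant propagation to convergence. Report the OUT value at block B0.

Converged values:
  B0:  IN=(all ⊤)  OUT={b:-1; rest ⊤}
  B1:  IN={b:-1; rest ⊤}  OUT={b:-1, f:2; rest ⊤}
  B2:  IN={f:2; rest ⊤}  OUT={c:6, f:2; rest ⊤}
  B3:  IN={c:6, f:2; rest ⊤}  OUT={a:6, c:6, e:6, f:2; rest ⊤}
  B4:  IN={a:6, c:6, e:6, f:2; rest ⊤}  OUT={a:6, c:6, e:6, f:2; rest ⊤}
  B5:  IN={a:6, c:6, e:6, f:2; rest ⊤}  OUT={a:6, c:6, f:2; rest ⊤}
  B6:  IN={a:6, c:6, f:2; rest ⊤}  OUT={a:6, c:6, f:2; rest ⊤}
  B7:  IN={a:6, c:6, f:2; rest ⊤}  OUT={a:6, c:6, f:2; rest ⊤}
  B8:  IN={a:6, c:6, f:2; rest ⊤}  OUT={a:6, c:6, f:36; rest ⊤}

B0 is the boundary node: IN[B0] = {a: ⊤, b: ⊤, c: ⊤, d: ⊤, e: ⊤, f: ⊤}
Applying B0's transfer function to that IN value gives OUT[B0] (row B0 above).

Answer: {a: ⊤, b: -1, c: ⊤, d: ⊤, e: ⊤, f: ⊤}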